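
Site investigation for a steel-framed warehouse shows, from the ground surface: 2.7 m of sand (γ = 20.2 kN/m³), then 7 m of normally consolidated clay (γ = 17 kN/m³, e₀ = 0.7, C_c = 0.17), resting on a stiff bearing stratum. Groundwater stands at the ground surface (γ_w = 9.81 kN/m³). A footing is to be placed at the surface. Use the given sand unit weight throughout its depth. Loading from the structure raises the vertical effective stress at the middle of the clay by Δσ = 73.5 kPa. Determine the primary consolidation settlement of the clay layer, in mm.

S_c ≈ 264 mm

Mid-depth of clay below the ground surface: z = 2.7 + 7/2 = 6.2 m.
Total vertical stress at mid-clay: σ_v = 20.2×2.7 + 17×3.5 = 114.04 kPa.
Pore pressure: u = 9.81×(6.2 − 0) = 60.822 kPa.
Initial effective stress: σ'_0 = σ_v − u = 114.04 − 60.822 = 53.218 kPa.
Final effective stress: σ'_f = σ'_0 + Δσ = 53.218 + 73.5 = 126.72 kPa.
Normally consolidated clay, so the full stress increment lies on the virgin compression line:
S_c = C_c·H/(1+e₀)·log₁₀(σ'_f/σ'_0) = 0.17×7/(1+0.7)×log₁₀(126.72/53.218)
    = 0.7 × 0.37679 = 0.2638 m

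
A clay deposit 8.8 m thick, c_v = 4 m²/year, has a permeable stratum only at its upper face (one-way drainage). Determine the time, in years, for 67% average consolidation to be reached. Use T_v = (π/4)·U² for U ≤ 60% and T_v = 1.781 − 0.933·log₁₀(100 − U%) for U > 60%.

Drainage path length: H_d = H = 8.8 m (single drainage).
U > 60%: T_v = 1.781 − 0.933·log₁₀(100 − 67) = 0.36423.
t = T_v·H_d²/c_v = 0.36423×8.8²/4 = 7.051 years.

t ≈ 7.05 years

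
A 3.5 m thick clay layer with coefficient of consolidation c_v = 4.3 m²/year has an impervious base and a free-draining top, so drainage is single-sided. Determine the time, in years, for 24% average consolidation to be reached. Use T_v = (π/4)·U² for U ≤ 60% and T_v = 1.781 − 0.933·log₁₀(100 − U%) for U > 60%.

t ≈ 0.129 years

Drainage path length: H_d = H = 3.5 m (single drainage).
U ≤ 60%: T_v = (π/4)·U² = (π/4)×0.24² = 0.045239.
t = T_v·H_d²/c_v = 0.045239×3.5²/4.3 = 0.1289 years.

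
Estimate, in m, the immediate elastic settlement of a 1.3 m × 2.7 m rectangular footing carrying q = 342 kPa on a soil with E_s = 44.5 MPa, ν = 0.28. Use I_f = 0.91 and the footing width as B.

Immediate (elastic) settlement: S_e = q·B·(1−ν²)/E_s · I_f.
E_s = 44.5 MPa = 44500 kPa.
S_e = 342 × 1.3 × (1 − 0.28²) / 44500 × 0.91
    = 342 × 1.3 × 0.9216 / 44500 × 0.91
    = 0.008379 m

S_e ≈ 0.00838 m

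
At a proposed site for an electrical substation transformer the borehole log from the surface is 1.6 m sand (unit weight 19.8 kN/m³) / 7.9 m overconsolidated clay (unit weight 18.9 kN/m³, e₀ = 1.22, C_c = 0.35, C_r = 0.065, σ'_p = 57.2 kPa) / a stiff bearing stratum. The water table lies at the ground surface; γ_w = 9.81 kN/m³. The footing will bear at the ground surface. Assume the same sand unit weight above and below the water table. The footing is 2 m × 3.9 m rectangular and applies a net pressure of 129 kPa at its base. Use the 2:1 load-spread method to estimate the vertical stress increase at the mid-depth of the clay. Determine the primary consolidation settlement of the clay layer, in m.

S_c ≈ 0.0872 m

Mid-depth of clay below the ground surface: z = 1.6 + 7.9/2 = 5.55 m.
Total vertical stress at mid-clay: σ_v = 19.8×1.6 + 18.9×3.95 = 106.34 kPa.
Pore pressure: u = 9.81×(5.55 − 0) = 54.446 kPa.
Initial effective stress: σ'_0 = σ_v − u = 106.34 − 54.446 = 51.894 kPa.
Stress increase at mid-clay by the 2:1 spreading method:
Δσ = qBL/((B+z)(L+z)) = 129×2×3.9/((2+5.55)(3.9+5.55)) = 14.103 kPa
Final effective stress: σ'_f = 51.894 + 14.103 = 65.997 kPa.
σ'_f = 65.997 > σ'_p = 57.2 kPa, so the stress path crosses the preconsolidation pressure — recompression up to σ'_p, then virgin compression beyond:
S_c = H/(1+e₀)·[C_r·log₁₀(σ'_p/σ'_0) + C_c·log₁₀(σ'_f/σ'_p)]
    = 7.9/2.22 × [0.065×log₁₀(57.2/51.894) + 0.35×log₁₀(65.997/57.2)]
    = 3.5586 × [0.0027481 + 0.021745] = 0.08716 m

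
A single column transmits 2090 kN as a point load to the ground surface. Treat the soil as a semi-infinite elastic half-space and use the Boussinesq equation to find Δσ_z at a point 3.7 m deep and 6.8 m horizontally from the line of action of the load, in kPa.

Boussinesq vertical stress below a point load on an elastic half-space:
Δσ_z = 3P/(2πz²) · [1 + (r/z)²]^(−5/2)
r/z = 6.8/3.7 = 1.8378; [1+(r/z)²]^(−5/2) = 0.02494.
Δσ_z = 3×2090/(2π×3.7²) × 0.02494 = 72.893 × 0.02494 = 1.818 kPa

Δσ_z ≈ 1.82 kPa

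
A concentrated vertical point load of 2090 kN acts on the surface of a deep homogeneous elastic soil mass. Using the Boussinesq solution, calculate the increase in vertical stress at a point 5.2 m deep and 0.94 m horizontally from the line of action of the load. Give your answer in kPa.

Boussinesq vertical stress below a point load on an elastic half-space:
Δσ_z = 3P/(2πz²) · [1 + (r/z)²]^(−5/2)
r/z = 0.94/5.2 = 0.18077; [1+(r/z)²]^(−5/2) = 0.92276.
Δσ_z = 3×2090/(2π×5.2²) × 0.92276 = 36.905 × 0.92276 = 34.05 kPa

Δσ_z ≈ 34.1 kPa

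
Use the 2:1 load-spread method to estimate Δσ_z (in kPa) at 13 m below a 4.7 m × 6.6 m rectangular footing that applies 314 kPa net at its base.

By the 2:1 method the load spreads at 1 horizontal : 2 vertical, so at depth z the loaded area has grown by z in each plan dimension:
Δσ = qBL/((B+z)(L+z)) = 314×4.7×6.6/((4.7+13)(6.6+13)) = 28.076 kPa

Δσ_z ≈ 28.1 kPa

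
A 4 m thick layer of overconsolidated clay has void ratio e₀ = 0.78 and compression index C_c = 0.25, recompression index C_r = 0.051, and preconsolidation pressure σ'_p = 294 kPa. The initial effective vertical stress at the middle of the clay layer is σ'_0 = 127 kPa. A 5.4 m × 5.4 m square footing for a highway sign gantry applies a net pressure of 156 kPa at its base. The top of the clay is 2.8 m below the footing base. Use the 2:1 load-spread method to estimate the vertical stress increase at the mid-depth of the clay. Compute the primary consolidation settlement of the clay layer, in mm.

S_c ≈ 14.7 mm

Mid-depth of clay below the footing base: z = 2.8 + 4/2 = 4.8 m.
Stress increase at mid-clay by the 2:1 spreading method:
Δσ = qBL/((B+z)(L+z)) = 156×5.4×5.4/((5.4+4.8)(5.4+4.8)) = 43.723 kPa
Final effective stress: σ'_f = 127 + 43.723 = 170.72 kPa.
σ'_f = 170.72 ≤ σ'_p = 294 kPa, so the clay remains overconsolidated and only the recompression index applies:
S_c = C_r·H/(1+e₀)·log₁₀(σ'_f/σ'_0) = 0.051×4/1.78×log₁₀(170.72/127)
    = 0.11461 × 0.12848 = 0.01472 m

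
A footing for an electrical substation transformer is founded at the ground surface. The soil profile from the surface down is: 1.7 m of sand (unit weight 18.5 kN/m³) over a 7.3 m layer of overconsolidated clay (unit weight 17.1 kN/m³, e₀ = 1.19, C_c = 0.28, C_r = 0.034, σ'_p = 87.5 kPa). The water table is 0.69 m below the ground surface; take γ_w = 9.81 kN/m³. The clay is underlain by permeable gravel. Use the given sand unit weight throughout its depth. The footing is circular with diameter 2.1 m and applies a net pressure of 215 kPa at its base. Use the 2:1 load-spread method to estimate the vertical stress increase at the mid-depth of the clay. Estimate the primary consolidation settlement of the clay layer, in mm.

S_c ≈ 14.9 mm

Mid-depth of clay below the ground surface: z = 1.7 + 7.3/2 = 5.35 m.
Total vertical stress at mid-clay: σ_v = 18.5×1.7 + 17.1×3.65 = 93.865 kPa.
Pore pressure: u = 9.81×(5.35 − 0.69) = 45.715 kPa.
Initial effective stress: σ'_0 = σ_v − u = 93.865 − 45.715 = 48.15 kPa.
Stress increase at mid-clay by the 2:1 spreading method:
Δσ ≈ qD²/(D+z)² = 215×2.1²/(2.1+5.35)² = 17.083 kPa
Final effective stress: σ'_f = 48.15 + 17.083 = 65.233 kPa.
σ'_f = 65.233 ≤ σ'_p = 87.5 kPa, so the clay remains overconsolidated and only the recompression index applies:
S_c = C_r·H/(1+e₀)·log₁₀(σ'_f/σ'_0) = 0.034×7.3/2.19×log₁₀(65.233/48.15)
    = 0.11333 × 0.13187 = 0.01495 m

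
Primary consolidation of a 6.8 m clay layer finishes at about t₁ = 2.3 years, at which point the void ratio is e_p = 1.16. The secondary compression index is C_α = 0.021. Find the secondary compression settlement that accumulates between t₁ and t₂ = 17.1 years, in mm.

S_s ≈ 57.6 mm

Secondary compression: S_s = C_α·H/(1+e_p)·log₁₀(t₂/t₁)
S_s = 0.021×6.8/(1+1.16)×log₁₀(17.1/2.3)
    = 0.06611 × 0.8713 = 0.0576 m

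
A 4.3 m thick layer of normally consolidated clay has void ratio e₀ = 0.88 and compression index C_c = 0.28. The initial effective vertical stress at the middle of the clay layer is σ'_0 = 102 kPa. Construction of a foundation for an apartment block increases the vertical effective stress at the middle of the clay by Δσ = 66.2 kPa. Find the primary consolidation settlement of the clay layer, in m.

S_c ≈ 0.139 m

Final effective stress: σ'_f = σ'_0 + Δσ = 102 + 66.2 = 168.2 kPa.
Normally consolidated clay, so the full stress increment lies on the virgin compression line:
S_c = C_c·H/(1+e₀)·log₁₀(σ'_f/σ'_0) = 0.28×4.3/(1+0.88)×log₁₀(168.2/102)
    = 0.64043 × 0.21723 = 0.1391 m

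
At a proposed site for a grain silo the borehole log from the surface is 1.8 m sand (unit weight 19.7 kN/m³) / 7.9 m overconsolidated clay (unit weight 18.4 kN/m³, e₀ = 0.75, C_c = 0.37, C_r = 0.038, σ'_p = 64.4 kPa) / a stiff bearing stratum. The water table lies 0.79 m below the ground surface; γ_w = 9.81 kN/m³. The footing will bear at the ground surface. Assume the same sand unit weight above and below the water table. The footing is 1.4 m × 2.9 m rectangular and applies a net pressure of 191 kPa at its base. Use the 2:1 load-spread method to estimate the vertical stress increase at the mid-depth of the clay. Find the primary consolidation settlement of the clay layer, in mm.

Mid-depth of clay below the ground surface: z = 1.8 + 7.9/2 = 5.75 m.
Total vertical stress at mid-clay: σ_v = 19.7×1.8 + 18.4×3.95 = 108.14 kPa.
Pore pressure: u = 9.81×(5.75 − 0.79) = 48.658 kPa.
Initial effective stress: σ'_0 = σ_v − u = 108.14 − 48.658 = 59.482 kPa.
Stress increase at mid-clay by the 2:1 spreading method:
Δσ = qBL/((B+z)(L+z)) = 191×1.4×2.9/((1.4+5.75)(2.9+5.75)) = 12.538 kPa
Final effective stress: σ'_f = 59.482 + 12.538 = 72.02 kPa.
σ'_f = 72.02 > σ'_p = 64.4 kPa, so the stress path crosses the preconsolidation pressure — recompression up to σ'_p, then virgin compression beyond:
S_c = H/(1+e₀)·[C_r·log₁₀(σ'_p/σ'_0) + C_c·log₁₀(σ'_f/σ'_p)]
    = 7.9/1.75 × [0.038×log₁₀(64.4/59.482) + 0.37×log₁₀(72.02/64.4)]
    = 4.5143 × [0.001311 + 0.01797] = 0.08704 m

S_c ≈ 87 mm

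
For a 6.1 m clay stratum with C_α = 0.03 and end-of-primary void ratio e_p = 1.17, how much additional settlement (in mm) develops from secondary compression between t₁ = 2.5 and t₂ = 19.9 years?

S_s ≈ 76 mm

Secondary compression: S_s = C_α·H/(1+e_p)·log₁₀(t₂/t₁)
S_s = 0.03×6.1/(1+1.17)×log₁₀(19.9/2.5)
    = 0.08433 × 0.9009 = 0.07598 m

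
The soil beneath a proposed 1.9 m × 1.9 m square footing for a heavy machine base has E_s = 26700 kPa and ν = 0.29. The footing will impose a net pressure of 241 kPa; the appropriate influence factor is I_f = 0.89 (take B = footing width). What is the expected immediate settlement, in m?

S_e ≈ 0.014 m

Immediate (elastic) settlement: S_e = q·B·(1−ν²)/E_s · I_f.
S_e = 241 × 1.9 × (1 − 0.29²) / 26700 × 0.89
    = 241 × 1.9 × 0.9159 / 26700 × 0.89
    = 0.01398 m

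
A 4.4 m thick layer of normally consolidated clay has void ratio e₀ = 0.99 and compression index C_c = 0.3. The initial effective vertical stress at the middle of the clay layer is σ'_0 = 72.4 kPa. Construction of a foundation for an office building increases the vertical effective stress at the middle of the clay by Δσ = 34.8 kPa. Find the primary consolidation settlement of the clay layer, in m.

Final effective stress: σ'_f = σ'_0 + Δσ = 72.4 + 34.8 = 107.2 kPa.
Normally consolidated clay, so the full stress increment lies on the virgin compression line:
S_c = C_c·H/(1+e₀)·log₁₀(σ'_f/σ'_0) = 0.3×4.4/(1+0.99)×log₁₀(107.2/72.4)
    = 0.66332 × 0.17046 = 0.1131 m

S_c ≈ 0.113 m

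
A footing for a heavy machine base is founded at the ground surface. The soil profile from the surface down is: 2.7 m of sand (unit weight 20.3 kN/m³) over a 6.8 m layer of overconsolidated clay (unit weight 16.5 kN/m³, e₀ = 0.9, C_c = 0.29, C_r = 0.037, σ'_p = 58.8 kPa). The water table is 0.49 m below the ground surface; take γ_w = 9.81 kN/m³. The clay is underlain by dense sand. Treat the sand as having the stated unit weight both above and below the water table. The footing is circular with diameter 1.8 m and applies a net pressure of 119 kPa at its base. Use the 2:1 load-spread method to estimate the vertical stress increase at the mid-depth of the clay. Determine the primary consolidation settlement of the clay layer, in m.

S_c ≈ 0.0272 m

Mid-depth of clay below the ground surface: z = 2.7 + 6.8/2 = 6.1 m.
Total vertical stress at mid-clay: σ_v = 20.3×2.7 + 16.5×3.4 = 110.91 kPa.
Pore pressure: u = 9.81×(6.1 − 0.49) = 55.034 kPa.
Initial effective stress: σ'_0 = σ_v − u = 110.91 − 55.034 = 55.876 kPa.
Stress increase at mid-clay by the 2:1 spreading method:
Δσ ≈ qD²/(D+z)² = 119×1.8²/(1.8+6.1)² = 6.1779 kPa
Final effective stress: σ'_f = 55.876 + 6.1779 = 62.054 kPa.
σ'_f = 62.054 > σ'_p = 58.8 kPa, so the stress path crosses the preconsolidation pressure — recompression up to σ'_p, then virgin compression beyond:
S_c = H/(1+e₀)·[C_r·log₁₀(σ'_p/σ'_0) + C_c·log₁₀(σ'_f/σ'_p)]
    = 6.8/1.9 × [0.037×log₁₀(58.8/55.876) + 0.29×log₁₀(62.054/58.8)]
    = 3.5789 × [0.00081962 + 0.0067838] = 0.02721 m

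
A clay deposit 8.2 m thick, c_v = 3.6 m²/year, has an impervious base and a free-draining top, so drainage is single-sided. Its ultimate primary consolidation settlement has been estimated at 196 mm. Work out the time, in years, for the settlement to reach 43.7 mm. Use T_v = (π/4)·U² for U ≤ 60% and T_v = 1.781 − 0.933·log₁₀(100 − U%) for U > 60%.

Drainage path length: H_d = H = 8.2 m (single drainage).
U = S(t)/S_ult = 43.7/196 = 0.223.
U ≤ 60%: T_v = (π/4)·U² = (π/4)×0.22296² = 0.039043.
t = T_v·H_d²/c_v = 0.039043×8.2²/3.6 = 0.7292 years.

t ≈ 0.729 years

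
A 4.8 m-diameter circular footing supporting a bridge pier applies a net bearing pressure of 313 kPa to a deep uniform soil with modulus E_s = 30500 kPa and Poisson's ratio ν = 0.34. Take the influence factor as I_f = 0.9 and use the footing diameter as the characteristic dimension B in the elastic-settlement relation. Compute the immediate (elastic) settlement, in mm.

Immediate (elastic) settlement: S_e = q·B·(1−ν²)/E_s · I_f.
S_e = 313 × 4.8 × (1 − 0.34²) / 30500 × 0.9
    = 313 × 4.8 × 0.8844 / 30500 × 0.9
    = 0.03921 m = 39.21 mm

S_e ≈ 39.2 mm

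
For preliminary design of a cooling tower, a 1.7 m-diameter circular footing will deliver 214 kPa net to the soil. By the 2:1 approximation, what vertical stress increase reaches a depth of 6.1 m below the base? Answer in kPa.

Δσ_z ≈ 10.2 kPa

By the 2:1 method the load spreads at 1 horizontal : 2 vertical, so at depth z the loaded area has grown by z in each plan dimension:
Δσ ≈ qD²/(D+z)² = 214×1.7²/(1.7+6.1)² = 10.165 kPa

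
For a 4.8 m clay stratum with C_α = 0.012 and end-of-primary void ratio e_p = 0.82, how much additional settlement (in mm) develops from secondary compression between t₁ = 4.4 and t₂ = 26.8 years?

Secondary compression: S_s = C_α·H/(1+e_p)·log₁₀(t₂/t₁)
S_s = 0.012×4.8/(1+0.82)×log₁₀(26.8/4.4)
    = 0.03165 × 0.7847 = 0.02483 m

S_s ≈ 24.8 mm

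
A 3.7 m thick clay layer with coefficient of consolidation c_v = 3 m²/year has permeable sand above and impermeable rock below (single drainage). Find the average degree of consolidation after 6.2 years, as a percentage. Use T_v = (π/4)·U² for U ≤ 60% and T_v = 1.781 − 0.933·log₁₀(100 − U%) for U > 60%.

Drainage path length: H_d = H = 3.7 m (single drainage).
T_v = c_v·t/H_d² = 3×6.2/3.7² = 1.3587.
T_v = 1.3587 corresponds to the U > 60% branch:
U = 1 − 10^((1.781 − T_v)/0.933)/100 = 0.9716

U ≈ 97.2 %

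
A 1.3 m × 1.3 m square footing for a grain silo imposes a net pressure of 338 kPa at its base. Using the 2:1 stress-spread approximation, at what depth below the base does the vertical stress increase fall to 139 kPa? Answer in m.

z ≈ 0.727 m

2:1 spreading — at depth z the loaded area has grown by z in each plan dimension:
qB²/(B+z)² = Δσ_z ⇒ z = B(√(q/Δσ_z) − 1) = 1.3×(√(338/139) − 1) = 0.7272 m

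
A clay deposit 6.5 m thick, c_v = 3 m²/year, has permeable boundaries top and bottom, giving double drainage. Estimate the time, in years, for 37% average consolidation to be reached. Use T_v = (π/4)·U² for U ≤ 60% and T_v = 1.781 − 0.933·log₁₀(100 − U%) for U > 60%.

Drainage path length: H_d = H/2 = 3.25 m (double drainage).
U ≤ 60%: T_v = (π/4)·U² = (π/4)×0.37² = 0.10752.
t = T_v·H_d²/c_v = 0.10752×3.25²/3 = 0.3786 years.

t ≈ 0.379 years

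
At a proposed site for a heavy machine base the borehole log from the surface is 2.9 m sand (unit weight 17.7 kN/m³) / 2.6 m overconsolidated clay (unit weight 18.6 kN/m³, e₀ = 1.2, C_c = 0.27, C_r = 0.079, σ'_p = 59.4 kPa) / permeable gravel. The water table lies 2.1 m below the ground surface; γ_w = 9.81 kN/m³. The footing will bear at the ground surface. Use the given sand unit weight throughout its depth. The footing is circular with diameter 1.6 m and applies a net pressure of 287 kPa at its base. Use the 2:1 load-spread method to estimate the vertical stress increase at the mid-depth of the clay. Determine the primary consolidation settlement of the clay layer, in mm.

Mid-depth of clay below the ground surface: z = 2.9 + 2.6/2 = 4.2 m.
Total vertical stress at mid-clay: σ_v = 17.7×2.9 + 18.6×1.3 = 75.51 kPa.
Pore pressure: u = 9.81×(4.2 − 2.1) = 20.601 kPa.
Initial effective stress: σ'_0 = σ_v − u = 75.51 − 20.601 = 54.909 kPa.
Stress increase at mid-clay by the 2:1 spreading method:
Δσ ≈ qD²/(D+z)² = 287×1.6²/(1.6+4.2)² = 21.841 kPa
Final effective stress: σ'_f = 54.909 + 21.841 = 76.75 kPa.
σ'_f = 76.75 > σ'_p = 59.4 kPa, so the stress path crosses the preconsolidation pressure — recompression up to σ'_p, then virgin compression beyond:
S_c = H/(1+e₀)·[C_r·log₁₀(σ'_p/σ'_0) + C_c·log₁₀(σ'_f/σ'_p)]
    = 2.6/2.2 × [0.079×log₁₀(59.4/54.909) + 0.27×log₁₀(76.75/59.4)]
    = 1.1818 × [0.0026973 + 0.030049] = 0.0387 m

S_c ≈ 38.7 mm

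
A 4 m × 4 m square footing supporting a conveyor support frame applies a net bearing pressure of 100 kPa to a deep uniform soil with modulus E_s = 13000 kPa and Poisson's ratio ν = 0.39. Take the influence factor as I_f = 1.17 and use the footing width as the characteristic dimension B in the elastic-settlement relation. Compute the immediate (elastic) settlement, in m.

S_e ≈ 0.0305 m

Immediate (elastic) settlement: S_e = q·B·(1−ν²)/E_s · I_f.
S_e = 100 × 4 × (1 − 0.39²) / 13000 × 1.17
    = 100 × 4 × 0.8479 / 13000 × 1.17
    = 0.03052 m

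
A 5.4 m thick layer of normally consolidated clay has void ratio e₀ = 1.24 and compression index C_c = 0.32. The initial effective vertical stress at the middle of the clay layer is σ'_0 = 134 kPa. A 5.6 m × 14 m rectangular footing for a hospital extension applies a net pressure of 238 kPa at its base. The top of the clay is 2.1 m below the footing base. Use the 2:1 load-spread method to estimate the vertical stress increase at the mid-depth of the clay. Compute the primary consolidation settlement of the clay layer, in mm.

S_c ≈ 180 mm

Mid-depth of clay below the footing base: z = 2.1 + 5.4/2 = 4.8 m.
Stress increase at mid-clay by the 2:1 spreading method:
Δσ = qBL/((B+z)(L+z)) = 238×5.6×14/((5.6+4.8)(14+4.8)) = 95.434 kPa
Final effective stress: σ'_f = σ'_0 + Δσ = 134 + 95.434 = 229.43 kPa.
Normally consolidated clay, so the full stress increment lies on the virgin compression line:
S_c = C_c·H/(1+e₀)·log₁₀(σ'_f/σ'_0) = 0.32×5.4/(1+1.24)×log₁₀(229.43/134)
    = 0.77143 × 0.23355 = 0.1802 m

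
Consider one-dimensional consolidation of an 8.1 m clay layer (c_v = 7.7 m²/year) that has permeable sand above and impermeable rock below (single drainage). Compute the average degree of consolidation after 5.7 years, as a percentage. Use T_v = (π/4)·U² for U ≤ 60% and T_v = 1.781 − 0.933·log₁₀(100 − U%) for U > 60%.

U ≈ 84.4 %

Drainage path length: H_d = H = 8.1 m (single drainage).
T_v = c_v·t/H_d² = 7.7×5.7/8.1² = 0.66895.
T_v = 0.66895 corresponds to the U > 60% branch:
U = 1 − 10^((1.781 − T_v)/0.933)/100 = 0.8444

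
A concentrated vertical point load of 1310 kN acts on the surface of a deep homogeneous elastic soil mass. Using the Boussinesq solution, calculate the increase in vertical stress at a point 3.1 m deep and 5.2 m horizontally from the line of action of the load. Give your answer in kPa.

Δσ_z ≈ 2.29 kPa

Boussinesq vertical stress below a point load on an elastic half-space:
Δσ_z = 3P/(2πz²) · [1 + (r/z)²]^(−5/2)
r/z = 5.2/3.1 = 1.6774; [1+(r/z)²]^(−5/2) = 0.035207.
Δσ_z = 3×1310/(2π×3.1²) × 0.035207 = 65.086 × 0.035207 = 2.291 kPa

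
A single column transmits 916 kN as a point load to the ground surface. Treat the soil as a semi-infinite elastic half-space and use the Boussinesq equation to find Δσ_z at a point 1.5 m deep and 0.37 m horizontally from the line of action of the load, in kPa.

Δσ_z ≈ 168 kPa

Boussinesq vertical stress below a point load on an elastic half-space:
Δσ_z = 3P/(2πz²) · [1 + (r/z)²]^(−5/2)
r/z = 0.37/1.5 = 0.24667; [1+(r/z)²]^(−5/2) = 0.86272.
Δσ_z = 3×916/(2π×1.5²) × 0.86272 = 194.38 × 0.86272 = 167.7 kPa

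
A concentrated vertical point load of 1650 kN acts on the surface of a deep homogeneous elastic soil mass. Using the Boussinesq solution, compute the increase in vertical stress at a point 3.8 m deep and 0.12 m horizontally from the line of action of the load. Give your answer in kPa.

Δσ_z ≈ 54.4 kPa

Boussinesq vertical stress below a point load on an elastic half-space:
Δσ_z = 3P/(2πz²) · [1 + (r/z)²]^(−5/2)
r/z = 0.12/3.8 = 0.031579; [1+(r/z)²]^(−5/2) = 0.99751.
Δσ_z = 3×1650/(2π×3.8²) × 0.99751 = 54.558 × 0.99751 = 54.42 kPa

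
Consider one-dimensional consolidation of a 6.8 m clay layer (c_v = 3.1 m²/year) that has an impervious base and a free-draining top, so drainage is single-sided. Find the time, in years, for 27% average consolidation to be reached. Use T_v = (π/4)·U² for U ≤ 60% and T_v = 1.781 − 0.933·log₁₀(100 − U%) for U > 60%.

Drainage path length: H_d = H = 6.8 m (single drainage).
U ≤ 60%: T_v = (π/4)·U² = (π/4)×0.27² = 0.057256.
t = T_v·H_d²/c_v = 0.057256×6.8²/3.1 = 0.854 years.

t ≈ 0.854 years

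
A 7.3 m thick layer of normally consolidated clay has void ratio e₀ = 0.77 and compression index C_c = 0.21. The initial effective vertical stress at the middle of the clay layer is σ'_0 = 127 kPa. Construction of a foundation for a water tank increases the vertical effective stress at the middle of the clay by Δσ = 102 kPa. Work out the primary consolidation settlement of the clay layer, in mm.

Final effective stress: σ'_f = σ'_0 + Δσ = 127 + 102 = 229 kPa.
Normally consolidated clay, so the full stress increment lies on the virgin compression line:
S_c = C_c·H/(1+e₀)·log₁₀(σ'_f/σ'_0) = 0.21×7.3/(1+0.77)×log₁₀(229/127)
    = 0.8661 × 0.25603 = 0.2217 m

S_c ≈ 222 mm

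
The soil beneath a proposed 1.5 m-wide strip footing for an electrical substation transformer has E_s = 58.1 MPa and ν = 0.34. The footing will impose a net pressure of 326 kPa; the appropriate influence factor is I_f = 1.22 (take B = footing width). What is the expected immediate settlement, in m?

Immediate (elastic) settlement: S_e = q·B·(1−ν²)/E_s · I_f.
E_s = 58.1 MPa = 58100 kPa.
S_e = 326 × 1.5 × (1 − 0.34²) / 58100 × 1.22
    = 326 × 1.5 × 0.8844 / 58100 × 1.22
    = 0.009081 m

S_e ≈ 0.00908 m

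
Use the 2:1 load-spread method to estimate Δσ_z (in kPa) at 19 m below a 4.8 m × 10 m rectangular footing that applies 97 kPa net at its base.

By the 2:1 method the load spreads at 1 horizontal : 2 vertical, so at depth z the loaded area has grown by z in each plan dimension:
Δσ = qBL/((B+z)(L+z)) = 97×4.8×10/((4.8+19)(10+19)) = 6.7459 kPa

Δσ_z ≈ 6.75 kPa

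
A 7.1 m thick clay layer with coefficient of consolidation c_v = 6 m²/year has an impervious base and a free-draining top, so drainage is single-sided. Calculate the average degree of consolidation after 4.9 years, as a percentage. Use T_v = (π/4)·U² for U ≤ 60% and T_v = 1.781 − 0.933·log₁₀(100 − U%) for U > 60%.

U ≈ 80.8 %

Drainage path length: H_d = H = 7.1 m (single drainage).
T_v = c_v·t/H_d² = 6×4.9/7.1² = 0.58322.
T_v = 0.58322 corresponds to the U > 60% branch:
U = 1 − 10^((1.781 − T_v)/0.933)/100 = 0.8078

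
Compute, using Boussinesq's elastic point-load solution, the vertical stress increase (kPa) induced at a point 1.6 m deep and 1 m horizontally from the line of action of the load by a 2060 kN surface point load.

Boussinesq vertical stress below a point load on an elastic half-space:
Δσ_z = 3P/(2πz²) · [1 + (r/z)²]^(−5/2)
r/z = 1/1.6 = 0.625; [1+(r/z)²]^(−5/2) = 0.43851.
Δσ_z = 3×2060/(2π×1.6²) × 0.43851 = 384.21 × 0.43851 = 168.5 kPa

Δσ_z ≈ 168 kPa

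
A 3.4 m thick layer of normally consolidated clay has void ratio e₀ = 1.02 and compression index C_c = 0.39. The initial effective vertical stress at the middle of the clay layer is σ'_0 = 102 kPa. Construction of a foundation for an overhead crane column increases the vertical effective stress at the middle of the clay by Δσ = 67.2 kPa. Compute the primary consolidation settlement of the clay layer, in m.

Final effective stress: σ'_f = σ'_0 + Δσ = 102 + 67.2 = 169.2 kPa.
Normally consolidated clay, so the full stress increment lies on the virgin compression line:
S_c = C_c·H/(1+e₀)·log₁₀(σ'_f/σ'_0) = 0.39×3.4/(1+1.02)×log₁₀(169.2/102)
    = 0.65644 × 0.2198 = 0.1443 m

S_c ≈ 0.144 m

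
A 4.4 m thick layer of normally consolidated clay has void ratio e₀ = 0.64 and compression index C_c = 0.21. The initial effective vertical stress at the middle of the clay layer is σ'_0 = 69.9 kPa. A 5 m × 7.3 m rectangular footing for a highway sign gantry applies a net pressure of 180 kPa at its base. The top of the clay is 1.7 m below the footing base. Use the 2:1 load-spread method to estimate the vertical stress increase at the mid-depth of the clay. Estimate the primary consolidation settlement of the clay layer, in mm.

Mid-depth of clay below the footing base: z = 1.7 + 4.4/2 = 3.9 m.
Stress increase at mid-clay by the 2:1 spreading method:
Δσ = qBL/((B+z)(L+z)) = 180×5×7.3/((5+3.9)(7.3+3.9)) = 65.911 kPa
Final effective stress: σ'_f = σ'_0 + Δσ = 69.9 + 65.911 = 135.81 kPa.
Normally consolidated clay, so the full stress increment lies on the virgin compression line:
S_c = C_c·H/(1+e₀)·log₁₀(σ'_f/σ'_0) = 0.21×4.4/(1+0.64)×log₁₀(135.81/69.9)
    = 0.56341 × 0.28845 = 0.1625 m

S_c ≈ 163 mm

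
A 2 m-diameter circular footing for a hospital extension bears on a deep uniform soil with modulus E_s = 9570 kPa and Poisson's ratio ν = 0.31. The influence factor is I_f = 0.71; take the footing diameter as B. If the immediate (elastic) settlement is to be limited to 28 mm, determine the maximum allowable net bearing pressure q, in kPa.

S_e = q·B·(1−ν²)/E_s · I_f  ⇒  q = S_e·E_s / (B·(1−ν²)·I_f).
q = 0.028 × 9570 / (2 × 0.9039 × 0.71) = 208.8 kPa

q ≈ 209 kPa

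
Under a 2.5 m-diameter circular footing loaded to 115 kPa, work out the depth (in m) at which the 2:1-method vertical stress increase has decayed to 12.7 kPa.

z ≈ 5.02 m

2:1 spreading — at depth z the loaded area has grown by z in each plan dimension:
qD²/(D+z)² = Δσ_z ⇒ z = D(√(q/Δσ_z) − 1) = 2.5×(√(115/12.7) − 1) = 5.023 m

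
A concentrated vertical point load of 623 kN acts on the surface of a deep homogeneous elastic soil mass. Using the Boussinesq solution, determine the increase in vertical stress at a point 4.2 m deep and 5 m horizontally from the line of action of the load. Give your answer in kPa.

Boussinesq vertical stress below a point load on an elastic half-space:
Δσ_z = 3P/(2πz²) · [1 + (r/z)²]^(−5/2)
r/z = 5/4.2 = 1.1905; [1+(r/z)²]^(−5/2) = 0.11008.
Δσ_z = 3×623/(2π×4.2²) × 0.11008 = 16.863 × 0.11008 = 1.856 kPa

Δσ_z ≈ 1.86 kPa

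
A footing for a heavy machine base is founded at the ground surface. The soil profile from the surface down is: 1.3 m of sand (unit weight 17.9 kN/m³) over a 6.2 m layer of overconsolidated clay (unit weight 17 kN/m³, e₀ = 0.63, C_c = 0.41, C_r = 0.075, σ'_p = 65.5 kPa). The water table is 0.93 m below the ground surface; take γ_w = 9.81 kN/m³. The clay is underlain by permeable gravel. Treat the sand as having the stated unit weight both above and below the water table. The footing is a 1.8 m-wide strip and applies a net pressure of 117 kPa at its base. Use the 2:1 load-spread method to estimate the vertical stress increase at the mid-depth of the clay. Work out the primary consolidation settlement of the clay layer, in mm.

S_c ≈ 155 mm

Mid-depth of clay below the ground surface: z = 1.3 + 6.2/2 = 4.4 m.
Total vertical stress at mid-clay: σ_v = 17.9×1.3 + 17×3.1 = 75.97 kPa.
Pore pressure: u = 9.81×(4.4 − 0.93) = 34.041 kPa.
Initial effective stress: σ'_0 = σ_v − u = 75.97 − 34.041 = 41.929 kPa.
Stress increase at mid-clay by the 2:1 spreading method:
Δσ = qB/(B+z) = 117×1.8/(1.8+4.4) = 33.968 kPa
Final effective stress: σ'_f = 41.929 + 33.968 = 75.897 kPa.
σ'_f = 75.897 > σ'_p = 65.5 kPa, so the stress path crosses the preconsolidation pressure — recompression up to σ'_p, then virgin compression beyond:
S_c = H/(1+e₀)·[C_r·log₁₀(σ'_p/σ'_0) + C_c·log₁₀(σ'_f/σ'_p)]
    = 6.2/1.63 × [0.075×log₁₀(65.5/41.929) + 0.41×log₁₀(75.897/65.5)]
    = 3.8037 × [0.01453 + 0.026233] = 0.1551 m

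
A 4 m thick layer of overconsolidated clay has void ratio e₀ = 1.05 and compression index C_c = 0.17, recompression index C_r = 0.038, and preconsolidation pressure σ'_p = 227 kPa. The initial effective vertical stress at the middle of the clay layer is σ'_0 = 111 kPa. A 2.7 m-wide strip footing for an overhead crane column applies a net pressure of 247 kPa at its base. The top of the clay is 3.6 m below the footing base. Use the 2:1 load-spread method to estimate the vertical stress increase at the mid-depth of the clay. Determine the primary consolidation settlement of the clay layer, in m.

Mid-depth of clay below the footing base: z = 3.6 + 4/2 = 5.6 m.
Stress increase at mid-clay by the 2:1 spreading method:
Δσ = qB/(B+z) = 247×2.7/(2.7+5.6) = 80.349 kPa
Final effective stress: σ'_f = 111 + 80.349 = 191.35 kPa.
σ'_f = 191.35 ≤ σ'_p = 227 kPa, so the clay remains overconsolidated and only the recompression index applies:
S_c = C_r·H/(1+e₀)·log₁₀(σ'_f/σ'_0) = 0.038×4/2.05×log₁₀(191.35/111)
    = 0.074146 × 0.23651 = 0.01754 m

S_c ≈ 0.0175 m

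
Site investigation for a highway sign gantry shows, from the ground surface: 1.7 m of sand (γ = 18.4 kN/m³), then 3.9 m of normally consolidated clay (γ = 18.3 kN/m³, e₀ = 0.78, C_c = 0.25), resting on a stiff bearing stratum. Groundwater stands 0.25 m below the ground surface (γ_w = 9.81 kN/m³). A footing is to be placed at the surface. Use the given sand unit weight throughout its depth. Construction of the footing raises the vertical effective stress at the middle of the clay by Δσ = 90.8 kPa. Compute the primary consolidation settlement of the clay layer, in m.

Mid-depth of clay below the ground surface: z = 1.7 + 3.9/2 = 3.65 m.
Total vertical stress at mid-clay: σ_v = 18.4×1.7 + 18.3×1.95 = 66.965 kPa.
Pore pressure: u = 9.81×(3.65 − 0.25) = 33.354 kPa.
Initial effective stress: σ'_0 = σ_v − u = 66.965 − 33.354 = 33.611 kPa.
Final effective stress: σ'_f = σ'_0 + Δσ = 33.611 + 90.8 = 124.41 kPa.
Normally consolidated clay, so the full stress increment lies on the virgin compression line:
S_c = C_c·H/(1+e₀)·log₁₀(σ'_f/σ'_0) = 0.25×3.9/(1+0.78)×log₁₀(124.41/33.611)
    = 0.54775 × 0.56837 = 0.3113 m

S_c ≈ 0.311 m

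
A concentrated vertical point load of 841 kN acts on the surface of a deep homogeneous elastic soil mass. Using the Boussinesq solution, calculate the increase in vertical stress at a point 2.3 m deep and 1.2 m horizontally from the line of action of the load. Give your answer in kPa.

Boussinesq vertical stress below a point load on an elastic half-space:
Δσ_z = 3P/(2πz²) · [1 + (r/z)²]^(−5/2)
r/z = 1.2/2.3 = 0.52174; [1+(r/z)²]^(−5/2) = 0.54777.
Δσ_z = 3×841/(2π×2.3²) × 0.54777 = 75.907 × 0.54777 = 41.58 kPa

Δσ_z ≈ 41.6 kPa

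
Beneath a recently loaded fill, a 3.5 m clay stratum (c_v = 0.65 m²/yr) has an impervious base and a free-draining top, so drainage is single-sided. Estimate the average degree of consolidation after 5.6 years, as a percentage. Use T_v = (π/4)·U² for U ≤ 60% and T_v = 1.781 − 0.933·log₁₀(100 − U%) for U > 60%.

Drainage path length: H_d = H = 3.5 m (single drainage).
T_v = c_v·t/H_d² = 0.65×5.6/3.5² = 0.29714.
T_v = 0.29714 corresponds to the U > 60% branch:
U = 1 − 10^((1.781 − T_v)/0.933)/100 = 0.6106

U ≈ 61.1 %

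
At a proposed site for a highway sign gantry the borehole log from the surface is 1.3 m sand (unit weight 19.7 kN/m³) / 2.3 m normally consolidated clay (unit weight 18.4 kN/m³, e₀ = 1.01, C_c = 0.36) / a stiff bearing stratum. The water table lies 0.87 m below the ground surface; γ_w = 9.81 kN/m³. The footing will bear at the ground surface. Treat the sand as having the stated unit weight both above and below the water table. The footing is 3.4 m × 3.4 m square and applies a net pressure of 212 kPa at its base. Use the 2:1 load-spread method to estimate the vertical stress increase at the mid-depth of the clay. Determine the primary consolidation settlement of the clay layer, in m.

Mid-depth of clay below the ground surface: z = 1.3 + 2.3/2 = 2.45 m.
Total vertical stress at mid-clay: σ_v = 19.7×1.3 + 18.4×1.15 = 46.77 kPa.
Pore pressure: u = 9.81×(2.45 − 0.87) = 15.5 kPa.
Initial effective stress: σ'_0 = σ_v − u = 46.77 − 15.5 = 31.27 kPa.
Stress increase at mid-clay by the 2:1 spreading method:
Δσ = qBL/((B+z)(L+z)) = 212×3.4×3.4/((3.4+2.45)(3.4+2.45)) = 71.611 kPa
Final effective stress: σ'_f = σ'_0 + Δσ = 31.27 + 71.611 = 102.88 kPa.
Normally consolidated clay, so the full stress increment lies on the virgin compression line:
S_c = C_c·H/(1+e₀)·log₁₀(σ'_f/σ'_0) = 0.36×2.3/(1+1.01)×log₁₀(102.88/31.27)
    = 0.41194 × 0.5172 = 0.2131 m

S_c ≈ 0.213 m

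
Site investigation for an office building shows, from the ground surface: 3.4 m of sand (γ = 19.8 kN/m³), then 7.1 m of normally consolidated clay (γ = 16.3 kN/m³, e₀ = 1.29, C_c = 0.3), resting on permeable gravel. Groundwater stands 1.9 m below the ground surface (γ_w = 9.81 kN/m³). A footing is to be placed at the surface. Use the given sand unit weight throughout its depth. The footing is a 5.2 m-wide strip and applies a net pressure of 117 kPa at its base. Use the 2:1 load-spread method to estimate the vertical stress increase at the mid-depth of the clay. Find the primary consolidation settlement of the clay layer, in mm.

Mid-depth of clay below the ground surface: z = 3.4 + 7.1/2 = 6.95 m.
Total vertical stress at mid-clay: σ_v = 19.8×3.4 + 16.3×3.55 = 125.19 kPa.
Pore pressure: u = 9.81×(6.95 − 1.9) = 49.541 kPa.
Initial effective stress: σ'_0 = σ_v − u = 125.19 − 49.541 = 75.649 kPa.
Stress increase at mid-clay by the 2:1 spreading method:
Δσ = qB/(B+z) = 117×5.2/(5.2+6.95) = 50.074 kPa
Final effective stress: σ'_f = σ'_0 + Δσ = 75.649 + 50.074 = 125.72 kPa.
Normally consolidated clay, so the full stress increment lies on the virgin compression line:
S_c = C_c·H/(1+e₀)·log₁₀(σ'_f/σ'_0) = 0.3×7.1/(1+1.29)×log₁₀(125.72/75.649)
    = 0.93013 × 0.2206 = 0.2052 m

S_c ≈ 205 mm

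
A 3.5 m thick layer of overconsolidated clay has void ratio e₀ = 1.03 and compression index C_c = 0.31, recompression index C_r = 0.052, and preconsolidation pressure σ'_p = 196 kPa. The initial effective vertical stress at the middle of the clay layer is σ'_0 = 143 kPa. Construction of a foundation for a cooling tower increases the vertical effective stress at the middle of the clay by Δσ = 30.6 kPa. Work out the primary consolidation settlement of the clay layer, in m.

Final effective stress: σ'_f = 143 + 30.6 = 173.6 kPa.
σ'_f = 173.6 ≤ σ'_p = 196 kPa, so the clay remains overconsolidated and only the recompression index applies:
S_c = C_r·H/(1+e₀)·log₁₀(σ'_f/σ'_0) = 0.052×3.5/2.03×log₁₀(173.6/143)
    = 0.089653 × 0.084214 = 0.00755 m

S_c ≈ 0.00755 m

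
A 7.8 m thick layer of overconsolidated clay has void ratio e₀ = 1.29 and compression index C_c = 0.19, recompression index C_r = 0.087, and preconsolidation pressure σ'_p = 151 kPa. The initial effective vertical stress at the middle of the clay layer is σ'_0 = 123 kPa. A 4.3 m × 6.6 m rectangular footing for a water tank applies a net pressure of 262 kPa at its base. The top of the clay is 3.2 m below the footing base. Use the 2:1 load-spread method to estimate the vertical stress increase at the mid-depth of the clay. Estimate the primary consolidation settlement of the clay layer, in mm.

S_c ≈ 60.7 mm

Mid-depth of clay below the footing base: z = 3.2 + 7.8/2 = 7.1 m.
Stress increase at mid-clay by the 2:1 spreading method:
Δσ = qBL/((B+z)(L+z)) = 262×4.3×6.6/((4.3+7.1)(6.6+7.1)) = 47.609 kPa
Final effective stress: σ'_f = 123 + 47.609 = 170.61 kPa.
σ'_f = 170.61 > σ'_p = 151 kPa, so the stress path crosses the preconsolidation pressure — recompression up to σ'_p, then virgin compression beyond:
S_c = H/(1+e₀)·[C_r·log₁₀(σ'_p/σ'_0) + C_c·log₁₀(σ'_f/σ'_p)]
    = 7.8/2.29 × [0.087×log₁₀(151/123) + 0.19×log₁₀(170.61/151)]
    = 3.4061 × [0.0077492 + 0.010075] = 0.06071 m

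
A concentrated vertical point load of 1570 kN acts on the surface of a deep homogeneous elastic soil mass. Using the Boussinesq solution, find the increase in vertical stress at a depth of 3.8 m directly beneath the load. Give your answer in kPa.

Boussinesq vertical stress below a point load on an elastic half-space:
Δσ_z = 3P/(2πz²) · [1 + (r/z)²]^(−5/2)
r/z = 0/3.8 = 0; [1+(r/z)²]^(−5/2) = 1.
Δσ_z = 3×1570/(2π×3.8²) × 1 = 51.913 × 1 = 51.91 kPa

Δσ_z ≈ 51.9 kPa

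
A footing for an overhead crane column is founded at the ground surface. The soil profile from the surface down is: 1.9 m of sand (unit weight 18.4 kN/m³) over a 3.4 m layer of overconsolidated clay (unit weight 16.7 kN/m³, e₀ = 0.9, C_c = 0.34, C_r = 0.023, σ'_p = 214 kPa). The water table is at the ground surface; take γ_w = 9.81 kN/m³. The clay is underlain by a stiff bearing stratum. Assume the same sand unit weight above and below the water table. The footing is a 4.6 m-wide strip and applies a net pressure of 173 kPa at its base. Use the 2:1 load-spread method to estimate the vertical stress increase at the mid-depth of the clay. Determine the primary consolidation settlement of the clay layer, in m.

Mid-depth of clay below the ground surface: z = 1.9 + 3.4/2 = 3.6 m.
Total vertical stress at mid-clay: σ_v = 18.4×1.9 + 16.7×1.7 = 63.35 kPa.
Pore pressure: u = 9.81×(3.6 − 0) = 35.316 kPa.
Initial effective stress: σ'_0 = σ_v − u = 63.35 − 35.316 = 28.034 kPa.
Stress increase at mid-clay by the 2:1 spreading method:
Δσ = qB/(B+z) = 173×4.6/(4.6+3.6) = 97.049 kPa
Final effective stress: σ'_f = 28.034 + 97.049 = 125.08 kPa.
σ'_f = 125.08 ≤ σ'_p = 214 kPa, so the clay remains overconsolidated and only the recompression index applies:
S_c = C_r·H/(1+e₀)·log₁₀(σ'_f/σ'_0) = 0.023×3.4/1.9×log₁₀(125.08/28.034)
    = 0.041159 × 0.6495 = 0.02673 m

S_c ≈ 0.0267 m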